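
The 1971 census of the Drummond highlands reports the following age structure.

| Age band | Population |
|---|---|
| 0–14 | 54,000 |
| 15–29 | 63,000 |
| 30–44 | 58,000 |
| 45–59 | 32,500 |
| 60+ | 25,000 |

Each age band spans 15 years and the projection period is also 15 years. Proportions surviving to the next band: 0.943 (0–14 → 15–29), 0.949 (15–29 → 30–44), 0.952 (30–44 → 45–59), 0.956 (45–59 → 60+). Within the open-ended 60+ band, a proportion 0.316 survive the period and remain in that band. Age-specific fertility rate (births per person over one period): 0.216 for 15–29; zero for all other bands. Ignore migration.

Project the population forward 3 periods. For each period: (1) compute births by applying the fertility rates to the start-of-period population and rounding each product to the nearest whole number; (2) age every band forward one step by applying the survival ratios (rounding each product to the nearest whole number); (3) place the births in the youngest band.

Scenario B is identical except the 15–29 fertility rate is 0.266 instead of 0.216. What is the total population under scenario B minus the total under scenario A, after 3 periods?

— Period 1 —
Births: 63000 * 0.216 = 13608
15–29: 54000 * 0.943 = 50922
30–44: 63000 * 0.949 = 59787
45–59: 58000 * 0.952 = 55216
60+: 32500 * 0.956 + 25000 * 0.316 = 31070 + 7900 = 38970
→ [13608, 50922, 59787, 55216, 38970]
— Period 2 —
Births: 50922 * 0.216 = 10999
15–29: 13608 * 0.943 = 12832
30–44: 50922 * 0.949 = 48325
45–59: 59787 * 0.952 = 56917
60+: 55216 * 0.956 + 38970 * 0.316 = 52786 + 12315 = 65101
→ [10999, 12832, 48325, 56917, 65101]
— Period 3 —
Births: 12832 * 0.216 = 2772
15–29: 10999 * 0.943 = 10372
30–44: 12832 * 0.949 = 12178
45–59: 48325 * 0.952 = 46005
60+: 56917 * 0.956 + 65101 * 0.316 = 54413 + 20572 = 74985
→ [2772, 10372, 12178, 46005, 74985]
Scenario A total after 3 periods: 146312
Scenario B projection —
— Period 1 —
Births: 63000 * 0.266 = 16758
15–29: 54000 * 0.943 = 50922
30–44: 63000 * 0.949 = 59787
45–59: 58000 * 0.952 = 55216
60+: 32500 * 0.956 + 25000 * 0.316 = 31070 + 7900 = 38970
→ [16758, 50922, 59787, 55216, 38970]
— Period 2 —
Births: 50922 * 0.266 = 13545
15–29: 16758 * 0.943 = 15803
30–44: 50922 * 0.949 = 48325
45–59: 59787 * 0.952 = 56917
60+: 55216 * 0.956 + 38970 * 0.316 = 52786 + 12315 = 65101
→ [13545, 15803, 48325, 56917, 65101]
— Period 3 —
Births: 15803 * 0.266 = 4204
15–29: 13545 * 0.943 = 12773
30–44: 15803 * 0.949 = 14997
45–59: 48325 * 0.952 = 46005
60+: 56917 * 0.956 + 65101 * 0.316 = 54413 + 20572 = 74985
→ [4204, 12773, 14997, 46005, 74985]
Scenario B total after 3 periods: 152964
Difference B − A = 152964 − 146312 = 6652

6652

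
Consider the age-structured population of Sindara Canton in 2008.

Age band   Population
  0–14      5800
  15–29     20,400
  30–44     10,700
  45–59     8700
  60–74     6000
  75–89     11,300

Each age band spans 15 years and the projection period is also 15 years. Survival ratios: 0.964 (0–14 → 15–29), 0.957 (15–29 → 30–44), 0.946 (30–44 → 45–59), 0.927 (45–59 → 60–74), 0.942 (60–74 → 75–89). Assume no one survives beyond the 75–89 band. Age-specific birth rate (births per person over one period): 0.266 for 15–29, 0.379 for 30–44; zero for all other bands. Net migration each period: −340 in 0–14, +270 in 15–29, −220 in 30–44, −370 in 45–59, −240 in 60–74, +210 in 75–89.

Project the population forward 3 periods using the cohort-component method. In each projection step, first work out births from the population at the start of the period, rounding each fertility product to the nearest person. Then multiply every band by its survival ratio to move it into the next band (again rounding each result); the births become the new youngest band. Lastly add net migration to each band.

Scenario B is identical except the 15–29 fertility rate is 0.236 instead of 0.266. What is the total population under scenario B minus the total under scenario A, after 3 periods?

Numbering the groups 1..6 from youngest to oldest:
Period 1.
Births: 20400 * 0.266 = 5426  |  10700 * 0.379 = 4055 — total 9481
Group 2: 5800 * 0.964 = 5591
Group 3: 20400 * 0.957 = 19523
Group 4: 10700 * 0.946 = 10122
Group 5: 8700 * 0.927 = 8065
Group 6: 6000 * 0.942 = 5652
Net migration: Group 1 − 340 → 9141; Group 2 + 270 → 5861; Group 3 − 220 → 19303; Group 4 − 370 → 9752; Group 5 − 240 → 7825; Group 6 + 210 → 5862
Population now: 0–14=9141, 15–29=5861, 30–44=19303, 45–59=9752, 60–74=7825, 75–89=5862
Period 2.
Births: 5861 * 0.266 = 1559  |  19303 * 0.379 = 7316 — total 8875
Group 2: 9141 * 0.964 = 8812
Group 3: 5861 * 0.957 = 5609
Group 4: 19303 * 0.946 = 18261
Group 5: 9752 * 0.927 = 9040
Group 6: 7825 * 0.942 = 7371
Net migration: Group 1 − 340 → 8535; Group 2 + 270 → 9082; Group 3 − 220 → 5389; Group 4 − 370 → 17891; Group 5 − 240 → 8800; Group 6 + 210 → 7581
Population now: 0–14=8535, 15–29=9082, 30–44=5389, 45–59=17891, 60–74=8800, 75–89=7581
Period 3.
Births: 9082 * 0.266 = 2416  |  5389 * 0.379 = 2042 — total 4458
Group 2: 8535 * 0.964 = 8228
Group 3: 9082 * 0.957 = 8691
Group 4: 5389 * 0.946 = 5098
Group 5: 17891 * 0.927 = 16585
Group 6: 8800 * 0.942 = 8290
Net migration: Group 1 − 340 → 4118; Group 2 + 270 → 8498; Group 3 − 220 → 8471; Group 4 − 370 → 4728; Group 5 − 240 → 16345; Group 6 + 210 → 8500
Population now: 0–14=4118, 15–29=8498, 30–44=8471, 45–59=4728, 60–74=16345, 75–89=8500
Scenario A total after 3 periods: 50660
Scenario B projection —
Period 1.
Births: 20400 * 0.236 = 4814  |  10700 * 0.379 = 4055 — total 8869
Group 2: 5800 * 0.964 = 5591
Group 3: 20400 * 0.957 = 19523
Group 4: 10700 * 0.946 = 10122
Group 5: 8700 * 0.927 = 8065
Group 6: 6000 * 0.942 = 5652
Net migration: Group 1 − 340 → 8529; Group 2 + 270 → 5861; Group 3 − 220 → 19303; Group 4 − 370 → 9752; Group 5 − 240 → 7825; Group 6 + 210 → 5862
Population now: 0–14=8529, 15–29=5861, 30–44=19303, 45–59=9752, 60–74=7825, 75–89=5862
Period 2.
Births: 5861 * 0.236 = 1383  |  19303 * 0.379 = 7316 — total 8699
Group 2: 8529 * 0.964 = 8222
Group 3: 5861 * 0.957 = 5609
Group 4: 19303 * 0.946 = 18261
Group 5: 9752 * 0.927 = 9040
Group 6: 7825 * 0.942 = 7371
Net migration: Group 1 − 340 → 8359; Group 2 + 270 → 8492; Group 3 − 220 → 5389; Group 4 − 370 → 17891; Group 5 − 240 → 8800; Group 6 + 210 → 7581
Population now: 0–14=8359, 15–29=8492, 30–44=5389, 45–59=17891, 60–74=8800, 75–89=7581
Period 3.
Births: 8492 * 0.236 = 2004  |  5389 * 0.379 = 2042 — total 4046
Group 2: 8359 * 0.964 = 8058
Group 3: 8492 * 0.957 = 8127
Group 4: 5389 * 0.946 = 5098
Group 5: 17891 * 0.927 = 16585
Group 6: 8800 * 0.942 = 8290
Net migration: Group 1 − 340 → 3706; Group 2 + 270 → 8328; Group 3 − 220 → 7907; Group 4 − 370 → 4728; Group 5 − 240 → 16345; Group 6 + 210 → 8500
Population now: 0–14=3706, 15–29=8328, 30–44=7907, 45–59=4728, 60–74=16345, 75–89=8500
Scenario B total after 3 periods: 49514
Difference B − A = 49514 − 50660 = -1146

-1146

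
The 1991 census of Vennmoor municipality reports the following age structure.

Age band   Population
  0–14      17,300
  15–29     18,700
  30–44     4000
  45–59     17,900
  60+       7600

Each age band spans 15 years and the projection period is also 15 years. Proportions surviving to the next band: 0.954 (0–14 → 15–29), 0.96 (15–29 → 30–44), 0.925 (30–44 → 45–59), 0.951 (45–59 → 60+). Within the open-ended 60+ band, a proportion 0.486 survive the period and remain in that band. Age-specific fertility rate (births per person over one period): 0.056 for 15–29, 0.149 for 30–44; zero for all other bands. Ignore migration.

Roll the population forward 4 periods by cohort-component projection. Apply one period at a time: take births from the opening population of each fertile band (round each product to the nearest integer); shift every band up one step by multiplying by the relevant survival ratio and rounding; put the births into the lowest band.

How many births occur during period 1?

Let group 1 be 0–14 through group 5 = 60+.
[period 1]
Births: 18700 * 0.056 = 1047 ; 4000 * 0.149 = 596 ⇒ total 1643
Group 2: 17300 * 0.954 = 16504
Group 3: 18700 * 0.96 = 17952
Group 4: 4000 * 0.925 = 3700
Group 5: 17900 * 0.951 + 7600 * 0.486 = 17023 + 3694 = 20717
→ [1643, 16504, 17952, 3700, 20717]

1643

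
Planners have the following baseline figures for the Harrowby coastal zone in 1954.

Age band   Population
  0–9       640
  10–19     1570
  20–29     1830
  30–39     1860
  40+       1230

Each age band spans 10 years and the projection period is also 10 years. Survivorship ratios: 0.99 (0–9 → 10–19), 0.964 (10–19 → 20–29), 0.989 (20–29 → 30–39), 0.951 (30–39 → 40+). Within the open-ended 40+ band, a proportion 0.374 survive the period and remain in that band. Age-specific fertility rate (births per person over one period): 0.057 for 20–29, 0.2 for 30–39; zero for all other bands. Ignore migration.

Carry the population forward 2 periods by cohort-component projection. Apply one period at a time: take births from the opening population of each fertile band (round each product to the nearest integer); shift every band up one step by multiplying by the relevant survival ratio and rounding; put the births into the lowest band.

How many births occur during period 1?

Period 1.
Births: 1830 * 0.057 = 104  |  1860 * 0.2 = 372 → total 476
10–19: 640 * 0.99 = 634
20–29: 1570 * 0.964 = 1513
30–39: 1830 * 0.989 = 1810
40+: 1860 * 0.951 + 1230 * 0.374 = 1769 + 460 = 2229
Population now: 0–9=476, 10–19=634, 20–29=1513, 30–39=1810, 40+=2229

476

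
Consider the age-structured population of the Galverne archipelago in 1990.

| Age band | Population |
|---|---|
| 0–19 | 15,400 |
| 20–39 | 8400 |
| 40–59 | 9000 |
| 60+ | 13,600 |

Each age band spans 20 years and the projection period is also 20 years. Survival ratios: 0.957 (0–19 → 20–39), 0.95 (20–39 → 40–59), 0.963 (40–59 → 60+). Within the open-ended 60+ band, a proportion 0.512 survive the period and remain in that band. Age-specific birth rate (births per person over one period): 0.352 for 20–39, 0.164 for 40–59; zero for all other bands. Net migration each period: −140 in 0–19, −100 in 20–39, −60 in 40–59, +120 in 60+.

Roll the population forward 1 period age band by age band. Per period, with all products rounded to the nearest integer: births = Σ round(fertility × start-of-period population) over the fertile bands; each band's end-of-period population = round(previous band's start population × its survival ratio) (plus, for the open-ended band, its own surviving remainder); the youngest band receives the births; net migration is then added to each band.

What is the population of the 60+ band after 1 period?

Call the bands 1 to 4, youngest first.
Period 1:
Births: 8400 × 0.352 = 2957  |  9000 × 0.164 = 1476 → 4433
Band 2: 15400 × 0.957 = 14738
Band 3: 8400 × 0.95 = 7980
Band 4: 9000 × 0.963 + 13600 × 0.512 = 8667 + 6963 = 15630
Net migration: Band 1 − 140 → 4293; Band 2 − 100 → 14638; Band 3 − 60 → 7920; Band 4 + 120 → 15750
Population now: 0–19=4293, 20–39=14638, 40–59=7920, 60+=15750

15750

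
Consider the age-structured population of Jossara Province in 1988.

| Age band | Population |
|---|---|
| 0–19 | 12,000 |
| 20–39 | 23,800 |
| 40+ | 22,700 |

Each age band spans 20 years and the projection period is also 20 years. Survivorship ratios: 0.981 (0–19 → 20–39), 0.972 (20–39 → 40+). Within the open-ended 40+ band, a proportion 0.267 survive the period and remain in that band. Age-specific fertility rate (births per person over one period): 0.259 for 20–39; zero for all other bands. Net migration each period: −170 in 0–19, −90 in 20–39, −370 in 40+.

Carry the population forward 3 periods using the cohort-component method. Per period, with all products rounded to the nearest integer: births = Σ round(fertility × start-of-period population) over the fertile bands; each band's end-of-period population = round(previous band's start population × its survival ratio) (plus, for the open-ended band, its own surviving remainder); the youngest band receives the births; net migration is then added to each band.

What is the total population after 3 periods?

Numbering the bands 1..3 from youngest to oldest:
Period 1:
Births: 23800 × 0.259 = 6164
Band 2: 12000 × 0.981 = 11772
Band 3: 23800 × 0.972 + 22700 × 0.267 = 23134 + 6061 = 29195
Net migration: Band 1 − 170 → 5994; Band 2 − 90 → 11682; Band 3 − 370 → 28825
→ [5994, 11682, 28825]
Period 2:
Births: 11682 × 0.259 = 3026
Band 2: 5994 × 0.981 = 5880
Band 3: 11682 × 0.972 + 28825 × 0.267 = 11355 + 7696 = 19051
Net migration: Band 1 − 170 → 2856; Band 2 − 90 → 5790; Band 3 − 370 → 18681
→ [2856, 5790, 18681]
Period 3:
Births: 5790 × 0.259 = 1500
Band 2: 2856 × 0.981 = 2802
Band 3: 5790 × 0.972 + 18681 × 0.267 = 5628 + 4988 = 10616
Net migration: Band 1 − 170 → 1330; Band 2 − 90 → 2712; Band 3 − 370 → 10246
→ [1330, 2712, 10246]
Total after period 3: 1330 + 2712 + 10246 = 14288

14288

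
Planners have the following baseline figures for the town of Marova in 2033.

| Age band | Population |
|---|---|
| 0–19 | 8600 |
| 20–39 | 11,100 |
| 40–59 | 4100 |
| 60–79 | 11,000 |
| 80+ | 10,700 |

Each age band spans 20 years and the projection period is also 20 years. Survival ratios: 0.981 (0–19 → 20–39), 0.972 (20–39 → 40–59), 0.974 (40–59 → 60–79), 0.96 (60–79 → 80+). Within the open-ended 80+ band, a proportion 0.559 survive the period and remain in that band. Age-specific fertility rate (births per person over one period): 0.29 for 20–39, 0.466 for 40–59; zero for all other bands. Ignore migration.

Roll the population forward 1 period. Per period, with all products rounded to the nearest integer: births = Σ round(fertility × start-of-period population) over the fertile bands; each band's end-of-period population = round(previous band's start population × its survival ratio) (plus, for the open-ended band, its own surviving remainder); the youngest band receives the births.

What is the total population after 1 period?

44890

Numbering the bands 1..5 from youngest to oldest:
Period 1.
Births: 11100 × 0.29 = 3219, 4100 × 0.466 = 1911 → total 5130
Band 2: 8600 × 0.981 = 8437
Band 3: 11100 × 0.972 = 10789
Band 4: 4100 × 0.974 = 3993
Band 5: 11000 × 0.96 + 10700 × 0.559 = 10560 + 5981 = 16541
Giving 5130 / 8437 / 10789 / 3993 / 16541.
Total after period 1: 5130 + 8437 + 10789 + 3993 + 16541 = 44890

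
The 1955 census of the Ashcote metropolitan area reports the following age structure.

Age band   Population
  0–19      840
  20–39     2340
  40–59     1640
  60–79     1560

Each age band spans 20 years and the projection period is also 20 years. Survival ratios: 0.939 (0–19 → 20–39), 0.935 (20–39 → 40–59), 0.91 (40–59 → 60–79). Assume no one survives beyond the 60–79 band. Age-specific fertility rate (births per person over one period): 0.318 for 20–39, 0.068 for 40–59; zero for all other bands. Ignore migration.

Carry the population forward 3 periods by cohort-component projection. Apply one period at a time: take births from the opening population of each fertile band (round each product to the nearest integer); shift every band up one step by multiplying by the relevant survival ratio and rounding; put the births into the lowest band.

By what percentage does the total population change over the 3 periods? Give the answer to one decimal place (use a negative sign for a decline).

Let group 1 be 0–19 through group 4 = 60–79.
Period 1:
Births: 2340 × 0.318 = 744 ; 1640 × 0.068 = 112 ⇒ total 856
Group 2: 840 × 0.939 = 789
Group 3: 2340 × 0.935 = 2188
Group 4: 1640 × 0.91 = 1492
Giving 856 / 789 / 2188 / 1492.
Period 2:
Births: 789 × 0.318 = 251 ; 2188 × 0.068 = 149 ⇒ total 400
Group 2: 856 × 0.939 = 804
Group 3: 789 × 0.935 = 738
Group 4: 2188 × 0.91 = 1991
Giving 400 / 804 / 738 / 1991.
Period 3:
Births: 804 × 0.318 = 256 ; 738 × 0.068 = 50 ⇒ total 306
Group 2: 400 × 0.939 = 376
Group 3: 804 × 0.935 = 752
Group 4: 738 × 0.91 = 672
Giving 306 / 376 / 752 / 672.
Total: 6380 → 2106; change = -4274; percentage change = -67.0%

-67.0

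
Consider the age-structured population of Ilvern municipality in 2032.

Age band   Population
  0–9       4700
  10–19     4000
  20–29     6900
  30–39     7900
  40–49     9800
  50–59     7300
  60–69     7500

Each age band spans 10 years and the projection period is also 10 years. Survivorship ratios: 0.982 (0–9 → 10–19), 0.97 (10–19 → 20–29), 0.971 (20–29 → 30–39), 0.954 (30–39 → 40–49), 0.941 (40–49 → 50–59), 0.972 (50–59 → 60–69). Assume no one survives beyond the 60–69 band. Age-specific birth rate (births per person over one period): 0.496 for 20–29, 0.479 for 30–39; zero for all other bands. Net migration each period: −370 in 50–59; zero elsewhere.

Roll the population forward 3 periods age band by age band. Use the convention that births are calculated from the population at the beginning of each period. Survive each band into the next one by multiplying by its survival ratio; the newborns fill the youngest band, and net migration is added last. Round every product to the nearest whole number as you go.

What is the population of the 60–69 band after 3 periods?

Let band 1 be 0–9 through band 7 = 60–69.
Period 1.
Births: 6900 × 0.496 = 3422  |  7900 × 0.479 = 3784 → 7206
Band 2: 4700 × 0.982 = 4615
Band 3: 4000 × 0.97 = 3880
Band 4: 6900 × 0.971 = 6700
Band 5: 7900 × 0.954 = 7537
Band 6: 9800 × 0.941 = 9222
Band 7: 7300 × 0.972 = 7096
Net migration: Band 6 − 370 → 8852
End of period: [7206, 4615, 3880, 6700, 7537, 8852, 7096]
Period 2.
Births: 3880 × 0.496 = 1924  |  6700 × 0.479 = 3209 → 5133
Band 2: 7206 × 0.982 = 7076
Band 3: 4615 × 0.97 = 4477
Band 4: 3880 × 0.971 = 3767
Band 5: 6700 × 0.954 = 6392
Band 6: 7537 × 0.941 = 7092
Band 7: 8852 × 0.972 = 8604
Net migration: Band 6 − 370 → 6722
End of period: [5133, 7076, 4477, 3767, 6392, 6722, 8604]
Period 3.
Births: 4477 × 0.496 = 2221  |  3767 × 0.479 = 1804 → 4025
Band 2: 5133 × 0.982 = 5041
Band 3: 7076 × 0.97 = 6864
Band 4: 4477 × 0.971 = 4347
Band 5: 3767 × 0.954 = 3594
Band 6: 6392 × 0.941 = 6015
Band 7: 6722 × 0.972 = 6534
Net migration: Band 6 − 370 → 5645
End of period: [4025, 5041, 6864, 4347, 3594, 5645, 6534]

6534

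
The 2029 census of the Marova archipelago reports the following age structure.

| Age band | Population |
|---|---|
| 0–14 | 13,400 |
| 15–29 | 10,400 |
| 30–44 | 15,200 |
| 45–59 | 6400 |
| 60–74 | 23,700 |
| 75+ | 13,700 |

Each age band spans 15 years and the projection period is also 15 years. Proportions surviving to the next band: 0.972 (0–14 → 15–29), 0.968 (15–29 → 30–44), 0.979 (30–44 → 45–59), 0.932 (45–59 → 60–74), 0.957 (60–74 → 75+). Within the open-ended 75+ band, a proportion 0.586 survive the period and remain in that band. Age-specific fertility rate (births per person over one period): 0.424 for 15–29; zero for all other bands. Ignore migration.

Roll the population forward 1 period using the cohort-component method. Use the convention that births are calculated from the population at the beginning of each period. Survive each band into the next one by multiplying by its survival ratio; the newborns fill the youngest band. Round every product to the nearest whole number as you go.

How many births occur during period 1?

4410

Period 1:
Births: 10400 × 0.424 = 4410
15–29: 13400 × 0.972 = 13025
30–44: 10400 × 0.968 = 10067
45–59: 15200 × 0.979 = 14881
60–74: 6400 × 0.932 = 5965
75+: 23700 × 0.957 + 13700 × 0.586 = 22681 + 8028 = 30709
Population now: 0–14=4410, 15–29=13025, 30–44=10067, 45–59=14881, 60–74=5965, 75+=30709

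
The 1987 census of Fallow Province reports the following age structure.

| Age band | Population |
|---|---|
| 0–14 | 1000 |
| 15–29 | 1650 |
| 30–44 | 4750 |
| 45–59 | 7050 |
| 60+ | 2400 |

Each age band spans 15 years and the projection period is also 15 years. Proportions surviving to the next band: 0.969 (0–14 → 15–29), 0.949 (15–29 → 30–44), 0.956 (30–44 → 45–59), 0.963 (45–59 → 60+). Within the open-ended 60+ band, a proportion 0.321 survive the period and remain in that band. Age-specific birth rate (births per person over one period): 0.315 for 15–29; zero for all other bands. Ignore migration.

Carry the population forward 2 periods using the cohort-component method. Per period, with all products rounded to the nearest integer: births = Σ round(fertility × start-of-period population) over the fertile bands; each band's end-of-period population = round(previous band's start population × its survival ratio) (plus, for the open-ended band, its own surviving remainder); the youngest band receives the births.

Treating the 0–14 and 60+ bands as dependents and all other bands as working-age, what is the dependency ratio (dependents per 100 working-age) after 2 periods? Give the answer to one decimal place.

Numbering the bands 1..5 from youngest to oldest:
Period 1:
Births: 1650 * 0.315 = 520
Band 2: 1000 * 0.969 = 969
Band 3: 1650 * 0.949 = 1566
Band 4: 4750 * 0.956 = 4541
Band 5: 7050 * 0.963 + 2400 * 0.321 = 6789 + 770 = 7559
→ [520, 969, 1566, 4541, 7559]
Period 2:
Births: 969 * 0.315 = 305
Band 2: 520 * 0.969 = 504
Band 3: 969 * 0.949 = 920
Band 4: 1566 * 0.956 = 1497
Band 5: 4541 * 0.963 + 7559 * 0.321 = 4373 + 2426 = 6799
→ [305, 504, 920, 1497, 6799]
Dependents (band 0–14 + band 60+) = 305 + 6799 = 7104; working-age = 2921; ratio = 7104/2921 × 100 = 243.2

243.2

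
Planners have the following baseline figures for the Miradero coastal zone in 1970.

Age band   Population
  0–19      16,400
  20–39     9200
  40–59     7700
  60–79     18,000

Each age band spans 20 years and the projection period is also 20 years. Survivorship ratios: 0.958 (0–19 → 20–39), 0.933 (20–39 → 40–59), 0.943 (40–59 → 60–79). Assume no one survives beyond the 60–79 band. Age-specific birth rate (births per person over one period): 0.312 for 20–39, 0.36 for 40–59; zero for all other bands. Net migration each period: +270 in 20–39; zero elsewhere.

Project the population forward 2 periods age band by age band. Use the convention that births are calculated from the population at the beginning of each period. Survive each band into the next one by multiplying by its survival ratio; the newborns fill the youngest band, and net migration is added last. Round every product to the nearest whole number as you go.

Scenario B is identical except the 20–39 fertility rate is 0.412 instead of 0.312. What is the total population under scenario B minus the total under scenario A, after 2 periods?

2479

Call the groups 1 to 4, youngest first.
[period 1]
Births: 9200 * 0.312 = 2870 ; 7700 * 0.36 = 2772 — total 5642
Group 2: 16400 * 0.958 = 15711
Group 3: 9200 * 0.933 = 8584
Group 4: 7700 * 0.943 = 7261
Net migration: Group 2 + 270 → 15981
End of period: [5642, 15981, 8584, 7261]
[period 2]
Births: 15981 * 0.312 = 4986 ; 8584 * 0.36 = 3090 — total 8076
Group 2: 5642 * 0.958 = 5405
Group 3: 15981 * 0.933 = 14910
Group 4: 8584 * 0.943 = 8095
Net migration: Group 2 + 270 → 5675
End of period: [8076, 5675, 14910, 8095]
Scenario A total after 2 periods: 36756
Scenario B projection —
[period 1]
Births: 9200 * 0.412 = 3790 ; 7700 * 0.36 = 2772 — total 6562
Group 2: 16400 * 0.958 = 15711
Group 3: 9200 * 0.933 = 8584
Group 4: 7700 * 0.943 = 7261
Net migration: Group 2 + 270 → 15981
End of period: [6562, 15981, 8584, 7261]
[period 2]
Births: 15981 * 0.412 = 6584 ; 8584 * 0.36 = 3090 — total 9674
Group 2: 6562 * 0.958 = 6286
Group 3: 15981 * 0.933 = 14910
Group 4: 8584 * 0.943 = 8095
Net migration: Group 2 + 270 → 6556
End of period: [9674, 6556, 14910, 8095]
Scenario B total after 2 periods: 39235
Difference B − A = 39235 − 36756 = 2479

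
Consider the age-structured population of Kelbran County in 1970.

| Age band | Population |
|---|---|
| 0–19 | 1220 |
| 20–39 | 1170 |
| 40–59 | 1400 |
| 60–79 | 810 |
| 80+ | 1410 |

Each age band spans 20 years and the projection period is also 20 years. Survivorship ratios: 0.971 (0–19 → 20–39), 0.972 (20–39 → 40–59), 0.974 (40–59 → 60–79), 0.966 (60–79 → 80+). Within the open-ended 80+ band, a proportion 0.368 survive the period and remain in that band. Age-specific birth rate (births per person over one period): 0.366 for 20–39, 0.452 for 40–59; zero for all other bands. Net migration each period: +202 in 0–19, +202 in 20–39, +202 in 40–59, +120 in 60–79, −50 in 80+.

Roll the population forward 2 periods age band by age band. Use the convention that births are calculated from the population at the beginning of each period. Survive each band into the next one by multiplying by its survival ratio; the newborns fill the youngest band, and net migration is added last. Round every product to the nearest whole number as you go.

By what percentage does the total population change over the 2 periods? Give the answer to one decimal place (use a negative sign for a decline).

Let band 1 be 0–19 through band 5 = 80+.
Period 1:
Births: 1170 * 0.366 = 428 ; 1400 * 0.452 = 633 ⇒ total 1061
Band 2: 1220 * 0.971 = 1185
Band 3: 1170 * 0.972 = 1137
Band 4: 1400 * 0.974 = 1364
Band 5: 810 * 0.966 + 1410 * 0.368 = 782 + 519 = 1301
Net migration: Band 1 + 202 → 1263; Band 2 + 202 → 1387; Band 3 + 202 → 1339; Band 4 + 120 → 1484; Band 5 − 50 → 1251
Giving 1263 / 1387 / 1339 / 1484 / 1251.
Period 2:
Births: 1387 * 0.366 = 508 ; 1339 * 0.452 = 605 ⇒ total 1113
Band 2: 1263 * 0.971 = 1226
Band 3: 1387 * 0.972 = 1348
Band 4: 1339 * 0.974 = 1304
Band 5: 1484 * 0.966 + 1251 * 0.368 = 1434 + 460 = 1894
Net migration: Band 1 + 202 → 1315; Band 2 + 202 → 1428; Band 3 + 202 → 1550; Band 4 + 120 → 1424; Band 5 − 50 → 1844
Giving 1315 / 1428 / 1550 / 1424 / 1844.
Total: 6010 → 7561; change = 1551; percentage change = 25.8%

25.8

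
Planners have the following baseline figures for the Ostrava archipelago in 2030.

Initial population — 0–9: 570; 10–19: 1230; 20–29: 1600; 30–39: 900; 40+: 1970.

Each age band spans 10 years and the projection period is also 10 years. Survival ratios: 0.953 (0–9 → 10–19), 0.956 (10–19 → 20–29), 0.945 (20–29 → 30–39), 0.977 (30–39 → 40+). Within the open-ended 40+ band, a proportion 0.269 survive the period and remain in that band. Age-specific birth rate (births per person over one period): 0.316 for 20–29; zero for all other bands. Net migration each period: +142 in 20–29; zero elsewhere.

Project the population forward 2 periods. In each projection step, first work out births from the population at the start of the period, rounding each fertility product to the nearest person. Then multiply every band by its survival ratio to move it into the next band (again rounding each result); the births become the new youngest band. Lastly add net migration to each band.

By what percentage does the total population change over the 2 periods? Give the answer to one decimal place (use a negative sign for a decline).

Period 1.
Births: 1600 × 0.316 = 506
10–19: 570 × 0.953 = 543
20–29: 1230 × 0.956 = 1176
30–39: 1600 × 0.945 = 1512
40+: 900 × 0.977 + 1970 × 0.269 = 879 + 530 = 1409
Net migration: 20–29 + 142 → 1318
→ [506, 543, 1318, 1512, 1409]
Period 2.
Births: 1318 × 0.316 = 416
10–19: 506 × 0.953 = 482
20–29: 543 × 0.956 = 519
30–39: 1318 × 0.945 = 1246
40+: 1512 × 0.977 + 1409 × 0.269 = 1477 + 379 = 1856
Net migration: 20–29 + 142 → 661
→ [416, 482, 661, 1246, 1856]
Total: 6270 → 4661; change = -1609; percentage change = -25.7%

-25.7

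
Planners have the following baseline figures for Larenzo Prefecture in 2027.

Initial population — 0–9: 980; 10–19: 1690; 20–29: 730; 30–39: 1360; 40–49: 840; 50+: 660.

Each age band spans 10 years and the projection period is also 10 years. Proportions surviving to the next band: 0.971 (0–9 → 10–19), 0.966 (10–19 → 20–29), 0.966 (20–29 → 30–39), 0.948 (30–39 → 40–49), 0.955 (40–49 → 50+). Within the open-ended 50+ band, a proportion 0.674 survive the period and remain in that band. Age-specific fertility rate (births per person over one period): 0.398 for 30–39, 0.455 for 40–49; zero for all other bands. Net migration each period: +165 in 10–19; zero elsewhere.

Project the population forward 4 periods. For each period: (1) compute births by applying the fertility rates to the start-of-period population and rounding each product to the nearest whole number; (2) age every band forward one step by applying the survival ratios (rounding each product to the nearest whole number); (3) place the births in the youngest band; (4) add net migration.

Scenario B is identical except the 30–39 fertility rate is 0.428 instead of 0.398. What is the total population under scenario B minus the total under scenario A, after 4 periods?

Let band 1 be 0–9 through band 6 = 50+.
[period 1]
Births: 1360 * 0.398 = 541, 840 * 0.455 = 382 → total 923
Band 2: 980 * 0.971 = 952
Band 3: 1690 * 0.966 = 1633
Band 4: 730 * 0.966 = 705
Band 5: 1360 * 0.948 = 1289
Band 6: 840 * 0.955 + 660 * 0.674 = 802 + 445 = 1247
Net migration: Band 2 + 165 → 1117
End of period: [923, 1117, 1633, 705, 1289, 1247]
[period 2]
Births: 705 * 0.398 = 281, 1289 * 0.455 = 586 → total 867
Band 2: 923 * 0.971 = 896
Band 3: 1117 * 0.966 = 1079
Band 4: 1633 * 0.966 = 1577
Band 5: 705 * 0.948 = 668
Band 6: 1289 * 0.955 + 1247 * 0.674 = 1231 + 840 = 2071
Net migration: Band 2 + 165 → 1061
End of period: [867, 1061, 1079, 1577, 668, 2071]
[period 3]
Births: 1577 * 0.398 = 628, 668 * 0.455 = 304 → total 932
Band 2: 867 * 0.971 = 842
Band 3: 1061 * 0.966 = 1025
Band 4: 1079 * 0.966 = 1042
Band 5: 1577 * 0.948 = 1495
Band 6: 668 * 0.955 + 2071 * 0.674 = 638 + 1396 = 2034
Net migration: Band 2 + 165 → 1007
End of period: [932, 1007, 1025, 1042, 1495, 2034]
[period 4]
Births: 1042 * 0.398 = 415, 1495 * 0.455 = 680 → total 1095
Band 2: 932 * 0.971 = 905
Band 3: 1007 * 0.966 = 973
Band 4: 1025 * 0.966 = 990
Band 5: 1042 * 0.948 = 988
Band 6: 1495 * 0.955 + 2034 * 0.674 = 1428 + 1371 = 2799
Net migration: Band 2 + 165 → 1070
End of period: [1095, 1070, 973, 990, 988, 2799]
Scenario A total after 4 periods: 7915
Scenario B projection —
[period 1]
Births: 1360 * 0.428 = 582, 840 * 0.455 = 382 → total 964
Band 2: 980 * 0.971 = 952
Band 3: 1690 * 0.966 = 1633
Band 4: 730 * 0.966 = 705
Band 5: 1360 * 0.948 = 1289
Band 6: 840 * 0.955 + 660 * 0.674 = 802 + 445 = 1247
Net migration: Band 2 + 165 → 1117
End of period: [964, 1117, 1633, 705, 1289, 1247]
[period 2]
Births: 705 * 0.428 = 302, 1289 * 0.455 = 586 → total 888
Band 2: 964 * 0.971 = 936
Band 3: 1117 * 0.966 = 1079
Band 4: 1633 * 0.966 = 1577
Band 5: 705 * 0.948 = 668
Band 6: 1289 * 0.955 + 1247 * 0.674 = 1231 + 840 = 2071
Net migration: Band 2 + 165 → 1101
End of period: [888, 1101, 1079, 1577, 668, 2071]
[period 3]
Births: 1577 * 0.428 = 675, 668 * 0.455 = 304 → total 979
Band 2: 888 * 0.971 = 862
Band 3: 1101 * 0.966 = 1064
Band 4: 1079 * 0.966 = 1042
Band 5: 1577 * 0.948 = 1495
Band 6: 668 * 0.955 + 2071 * 0.674 = 638 + 1396 = 2034
Net migration: Band 2 + 165 → 1027
End of period: [979, 1027, 1064, 1042, 1495, 2034]
[period 4]
Births: 1042 * 0.428 = 446, 1495 * 0.455 = 680 → total 1126
Band 2: 979 * 0.971 = 951
Band 3: 1027 * 0.966 = 992
Band 4: 1064 * 0.966 = 1028
Band 5: 1042 * 0.948 = 988
Band 6: 1495 * 0.955 + 2034 * 0.674 = 1428 + 1371 = 2799
Net migration: Band 2 + 165 → 1116
End of period: [1126, 1116, 992, 1028, 988, 2799]
Scenario B total after 4 periods: 8049
Difference B − A = 8049 − 7915 = 134

134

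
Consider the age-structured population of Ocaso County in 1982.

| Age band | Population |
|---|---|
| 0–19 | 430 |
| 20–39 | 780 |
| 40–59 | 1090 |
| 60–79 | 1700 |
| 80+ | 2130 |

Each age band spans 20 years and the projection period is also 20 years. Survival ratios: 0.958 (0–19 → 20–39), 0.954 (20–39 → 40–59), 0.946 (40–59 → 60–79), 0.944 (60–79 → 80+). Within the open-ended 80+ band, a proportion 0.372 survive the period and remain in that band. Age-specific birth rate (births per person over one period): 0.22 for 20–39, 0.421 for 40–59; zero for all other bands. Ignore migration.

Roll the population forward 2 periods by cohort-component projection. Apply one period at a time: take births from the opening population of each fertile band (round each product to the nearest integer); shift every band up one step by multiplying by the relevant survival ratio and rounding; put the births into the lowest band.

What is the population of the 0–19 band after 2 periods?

404

After projecting period 1:
Births: 780 × 0.22 = 172, 1090 × 0.421 = 459 — total 631
20–39: 430 × 0.958 = 412
40–59: 780 × 0.954 = 744
60–79: 1090 × 0.946 = 1031
80+: 1700 × 0.944 + 2130 × 0.372 = 1605 + 792 = 2397
Population now: 0–19=631, 20–39=412, 40–59=744, 60–79=1031, 80+=2397
After projecting period 2:
Births: 412 × 0.22 = 91, 744 × 0.421 = 313 — total 404
20–39: 631 × 0.958 = 604
40–59: 412 × 0.954 = 393
60–79: 744 × 0.946 = 704
80+: 1031 × 0.944 + 2397 × 0.372 = 973 + 892 = 1865
Population now: 0–19=404, 20–39=604, 40–59=393, 60–79=704, 80+=1865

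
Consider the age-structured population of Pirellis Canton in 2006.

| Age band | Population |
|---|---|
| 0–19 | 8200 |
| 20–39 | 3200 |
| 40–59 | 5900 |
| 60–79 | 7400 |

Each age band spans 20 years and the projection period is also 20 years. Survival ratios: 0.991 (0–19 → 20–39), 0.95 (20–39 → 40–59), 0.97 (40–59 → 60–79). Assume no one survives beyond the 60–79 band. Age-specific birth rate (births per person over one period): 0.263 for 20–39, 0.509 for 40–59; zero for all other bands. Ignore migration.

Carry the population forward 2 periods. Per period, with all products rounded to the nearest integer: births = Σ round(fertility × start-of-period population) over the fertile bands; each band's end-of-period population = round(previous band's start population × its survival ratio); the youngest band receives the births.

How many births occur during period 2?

3684

— Period 1 —
Births: 3200 × 0.263 = 842  |  5900 × 0.509 = 3003 — total 3845
20–39: 8200 × 0.991 = 8126
40–59: 3200 × 0.95 = 3040
60–79: 5900 × 0.97 = 5723
→ [3845, 8126, 3040, 5723]
— Period 2 —
Births: 8126 × 0.263 = 2137  |  3040 × 0.509 = 1547 — total 3684
20–39: 3845 × 0.991 = 3810
40–59: 8126 × 0.95 = 7720
60–79: 3040 × 0.97 = 2949
→ [3684, 3810, 7720, 2949]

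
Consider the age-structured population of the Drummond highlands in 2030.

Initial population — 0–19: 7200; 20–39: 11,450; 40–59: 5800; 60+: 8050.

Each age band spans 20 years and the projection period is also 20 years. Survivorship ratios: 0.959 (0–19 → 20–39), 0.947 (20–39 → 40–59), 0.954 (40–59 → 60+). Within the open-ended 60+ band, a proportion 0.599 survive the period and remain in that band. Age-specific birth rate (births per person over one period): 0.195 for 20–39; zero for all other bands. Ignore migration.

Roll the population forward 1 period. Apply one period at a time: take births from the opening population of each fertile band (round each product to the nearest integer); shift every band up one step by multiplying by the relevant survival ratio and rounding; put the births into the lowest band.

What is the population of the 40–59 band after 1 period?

10843

Let band 1 be 0–19 through band 4 = 60+.
Period 1:
Births: 11450 * 0.195 = 2233
Band 2: 7200 * 0.959 = 6905
Band 3: 11450 * 0.947 = 10843
Band 4: 5800 * 0.954 + 8050 * 0.599 = 5533 + 4822 = 10355
→ [2233, 6905, 10843, 10355]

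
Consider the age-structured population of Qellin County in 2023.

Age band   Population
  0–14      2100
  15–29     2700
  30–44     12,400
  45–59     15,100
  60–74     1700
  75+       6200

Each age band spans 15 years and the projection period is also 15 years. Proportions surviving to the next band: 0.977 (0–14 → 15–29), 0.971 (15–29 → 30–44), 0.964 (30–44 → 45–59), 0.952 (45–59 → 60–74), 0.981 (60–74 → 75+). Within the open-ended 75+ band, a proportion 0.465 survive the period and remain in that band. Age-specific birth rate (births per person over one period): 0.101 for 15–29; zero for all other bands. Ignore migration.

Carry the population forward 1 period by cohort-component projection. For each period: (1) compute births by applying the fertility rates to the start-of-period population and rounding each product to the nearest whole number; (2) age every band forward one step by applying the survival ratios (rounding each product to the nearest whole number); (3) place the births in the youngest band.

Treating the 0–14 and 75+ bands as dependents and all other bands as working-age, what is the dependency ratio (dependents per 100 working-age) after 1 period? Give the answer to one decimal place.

15.6

— Period 1 —
Births: 2700 × 0.101 = 273
15–29: 2100 × 0.977 = 2052
30–44: 2700 × 0.971 = 2622
45–59: 12400 × 0.964 = 11954
60–74: 15100 × 0.952 = 14375
75+: 1700 × 0.981 + 6200 × 0.465 = 1668 + 2883 = 4551
Population now: 0–14=273, 15–29=2052, 30–44=2622, 45–59=11954, 60–74=14375, 75+=4551
Dependents (band 0–14 + band 75+) = 273 + 4551 = 4824; working-age = 31003; ratio = 4824/31003 × 100 = 15.6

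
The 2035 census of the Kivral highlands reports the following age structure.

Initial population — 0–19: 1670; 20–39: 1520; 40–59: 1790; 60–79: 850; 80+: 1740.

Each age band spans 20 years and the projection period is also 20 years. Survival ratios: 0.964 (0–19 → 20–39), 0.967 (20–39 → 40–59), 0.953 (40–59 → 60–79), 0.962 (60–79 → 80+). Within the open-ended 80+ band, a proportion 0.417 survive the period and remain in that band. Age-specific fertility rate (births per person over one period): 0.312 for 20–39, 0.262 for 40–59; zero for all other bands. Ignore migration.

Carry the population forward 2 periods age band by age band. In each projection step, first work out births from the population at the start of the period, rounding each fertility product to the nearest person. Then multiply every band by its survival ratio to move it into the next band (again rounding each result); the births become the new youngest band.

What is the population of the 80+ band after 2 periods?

Period 1.
Births: 1520 * 0.312 = 474  |  1790 * 0.262 = 469 ⇒ total 943
20–39: 1670 * 0.964 = 1610
40–59: 1520 * 0.967 = 1470
60–79: 1790 * 0.953 = 1706
80+: 850 * 0.962 + 1740 * 0.417 = 818 + 726 = 1544
Giving 943 / 1610 / 1470 / 1706 / 1544.
Period 2.
Births: 1610 * 0.312 = 502  |  1470 * 0.262 = 385 ⇒ total 887
20–39: 943 * 0.964 = 909
40–59: 1610 * 0.967 = 1557
60–79: 1470 * 0.953 = 1401
80+: 1706 * 0.962 + 1544 * 0.417 = 1641 + 644 = 2285
Giving 887 / 909 / 1557 / 1401 / 2285.

2285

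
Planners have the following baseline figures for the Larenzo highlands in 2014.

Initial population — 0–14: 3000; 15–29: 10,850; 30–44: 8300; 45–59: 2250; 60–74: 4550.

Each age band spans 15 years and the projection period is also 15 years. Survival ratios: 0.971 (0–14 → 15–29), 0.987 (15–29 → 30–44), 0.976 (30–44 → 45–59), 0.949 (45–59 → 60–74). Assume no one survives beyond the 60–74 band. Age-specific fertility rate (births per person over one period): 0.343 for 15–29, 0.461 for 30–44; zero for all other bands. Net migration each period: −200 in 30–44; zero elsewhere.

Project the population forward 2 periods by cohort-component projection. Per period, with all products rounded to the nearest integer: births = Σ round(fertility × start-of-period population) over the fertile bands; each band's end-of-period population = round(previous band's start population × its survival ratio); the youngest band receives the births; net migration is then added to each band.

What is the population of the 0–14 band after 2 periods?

(Groups numbered youngest = 1 to oldest = 5.)
[period 1]
Births: 10850 * 0.343 = 3722  |  8300 * 0.461 = 3826 — total 7548
Group 2: 3000 * 0.971 = 2913
Group 3: 10850 * 0.987 = 10709
Group 4: 8300 * 0.976 = 8101
Group 5: 2250 * 0.949 = 2135
Net migration: Group 3 − 200 → 10509
→ [7548, 2913, 10509, 8101, 2135]
[period 2]
Births: 2913 * 0.343 = 999  |  10509 * 0.461 = 4845 — total 5844
Group 2: 7548 * 0.971 = 7329
Group 3: 2913 * 0.987 = 2875
Group 4: 10509 * 0.976 = 10257
Group 5: 8101 * 0.949 = 7688
Net migration: Group 3 − 200 → 2675
→ [5844, 7329, 2675, 10257, 7688]

5844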